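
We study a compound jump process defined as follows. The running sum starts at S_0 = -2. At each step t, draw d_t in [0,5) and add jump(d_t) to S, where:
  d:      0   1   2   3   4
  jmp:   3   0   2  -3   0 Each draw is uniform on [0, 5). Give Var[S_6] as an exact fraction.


636/25

Outcome values over d=0..4: [3, 0, 2, -3, 0]
Σy = 2, Σy² = 22, M = 5
μ = 2/5 = 2/5,  σ² = 22/5 − (2/5)² = 106/25
Independent increments: Var[S_6] = 6·σ² = 6·(106/25) = 636/25


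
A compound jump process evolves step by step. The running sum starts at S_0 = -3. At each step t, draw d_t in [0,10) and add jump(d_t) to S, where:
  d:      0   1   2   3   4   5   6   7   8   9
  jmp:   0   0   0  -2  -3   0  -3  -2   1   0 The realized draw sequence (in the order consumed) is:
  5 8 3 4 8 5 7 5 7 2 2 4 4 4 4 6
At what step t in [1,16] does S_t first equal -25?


t=0: S=-3, d=5, jump=0, S_1=-3
t=1: S=-3, d=8, jump=1, S_2=-2
t=2: S=-2, d=3, jump=-2, S_3=-4
t=3: S=-4, d=4, jump=-3, S_4=-7
t=4: S=-7, d=8, jump=1, S_5=-6
t=5: S=-6, d=5, jump=0, S_6=-6
t=6: S=-6, d=7, jump=-2, S_7=-8
t=7: S=-8, d=5, jump=0, S_8=-8
t=8: S=-8, d=7, jump=-2, S_9=-10
t=9: S=-10, d=2, jump=0, S_10=-10
t=10: S=-10, d=2, jump=0, S_11=-10
t=11: S=-10, d=4, jump=-3, S_12=-13
t=12: S=-13, d=4, jump=-3, S_13=-16
t=13: S=-16, d=4, jump=-3, S_14=-19
t=14: S=-19, d=4, jump=-3, S_15=-22
t=15: S=-22, d=6, jump=-3, S_16=-25

16


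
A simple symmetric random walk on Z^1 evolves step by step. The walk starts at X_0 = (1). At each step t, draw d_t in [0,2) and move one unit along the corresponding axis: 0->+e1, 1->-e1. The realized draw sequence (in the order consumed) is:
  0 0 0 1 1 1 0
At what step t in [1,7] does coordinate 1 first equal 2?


t=0: X=(1), d=0 → +e1, X_1=(2)
t=1: X=(2), d=0 → +e1, X_2=(3)
t=2: X=(3), d=0 → +e1, X_3=(4)
t=3: X=(4), d=1 → -e1, X_4=(3)
t=4: X=(3), d=1 → -e1, X_5=(2)
t=5: X=(2), d=1 → -e1, X_6=(1)
t=6: X=(1), d=0 → +e1, X_7=(2)

1


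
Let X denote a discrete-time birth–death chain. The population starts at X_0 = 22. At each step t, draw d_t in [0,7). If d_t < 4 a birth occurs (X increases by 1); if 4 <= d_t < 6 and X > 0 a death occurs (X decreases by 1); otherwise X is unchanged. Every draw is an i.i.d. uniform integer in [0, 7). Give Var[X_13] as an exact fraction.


494/49

X can drop by at most 1 per step and X_0 = 22 > T = 13, so X_t >= 22 − t >= 9 > 0 for every t <= 13: the floor at 0 (the 'and X > 0' condition) never binds. Hence X_13 = X_0 + Σ_{t<13} Y_t with i.i.d. increments Y_t = y(d_t) ∈ {+1, −1, 0}.
Outcome values over d=0..6: [1, 1, 1, 1, -1, -1, 0]
Σy = 2, Σy² = 6, M = 7
μ = 2/7 = 2/7,  σ² = 6/7 − (2/7)² = 38/49
Independent increments: Var[X_13] = 13·σ² = 13·(38/49) = 494/49


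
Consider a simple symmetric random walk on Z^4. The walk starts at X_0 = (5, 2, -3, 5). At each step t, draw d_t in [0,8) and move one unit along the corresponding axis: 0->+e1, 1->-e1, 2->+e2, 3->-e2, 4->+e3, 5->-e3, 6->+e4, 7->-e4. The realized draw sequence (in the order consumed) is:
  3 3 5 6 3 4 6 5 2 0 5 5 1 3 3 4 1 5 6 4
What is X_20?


(4, -2, -5, 8)

t=0: X=(5, 2, -3, 5), d=3 → -e2, X_1=(5, 1, -3, 5)
t=1: X=(5, 1, -3, 5), d=3 → -e2, X_2=(5, 0, -3, 5)
t=2: X=(5, 0, -3, 5), d=5 → -e3, X_3=(5, 0, -4, 5)
t=3: X=(5, 0, -4, 5), d=6 → +e4, X_4=(5, 0, -4, 6)
t=4: X=(5, 0, -4, 6), d=3 → -e2, X_5=(5, -1, -4, 6)
t=5: X=(5, -1, -4, 6), d=4 → +e3, X_6=(5, -1, -3, 6)
t=6: X=(5, -1, -3, 6), d=6 → +e4, X_7=(5, -1, -3, 7)
t=7: X=(5, -1, -3, 7), d=5 → -e3, X_8=(5, -1, -4, 7)
t=8: X=(5, -1, -4, 7), d=2 → +e2, X_9=(5, 0, -4, 7)
t=9: X=(5, 0, -4, 7), d=0 → +e1, X_10=(6, 0, -4, 7)
t=10: X=(6, 0, -4, 7), d=5 → -e3, X_11=(6, 0, -5, 7)
t=11: X=(6, 0, -5, 7), d=5 → -e3, X_12=(6, 0, -6, 7)
t=12: X=(6, 0, -6, 7), d=1 → -e1, X_13=(5, 0, -6, 7)
t=13: X=(5, 0, -6, 7), d=3 → -e2, X_14=(5, -1, -6, 7)
t=14: X=(5, -1, -6, 7), d=3 → -e2, X_15=(5, -2, -6, 7)
t=15: X=(5, -2, -6, 7), d=4 → +e3, X_16=(5, -2, -5, 7)
t=16: X=(5, -2, -5, 7), d=1 → -e1, X_17=(4, -2, -5, 7)
t=17: X=(4, -2, -5, 7), d=5 → -e3, X_18=(4, -2, -6, 7)
t=18: X=(4, -2, -6, 7), d=6 → +e4, X_19=(4, -2, -6, 8)
t=19: X=(4, -2, -6, 8), d=4 → +e3, X_20=(4, -2, -5, 8)


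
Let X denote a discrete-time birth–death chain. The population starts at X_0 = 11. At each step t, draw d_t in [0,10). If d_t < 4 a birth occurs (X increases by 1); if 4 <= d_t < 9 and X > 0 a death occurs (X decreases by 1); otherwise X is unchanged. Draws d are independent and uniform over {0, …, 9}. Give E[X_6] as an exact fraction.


52/5

X can drop by at most 1 per step and X_0 = 11 > T = 6, so X_t >= 11 − t >= 5 > 0 for every t <= 6: the floor at 0 (the 'and X > 0' condition) never binds. Hence X_6 = X_0 + Σ_{t<6} Y_t with i.i.d. increments Y_t = y(d_t) ∈ {+1, −1, 0}.
Outcome values over d=0..9: [1, 1, 1, 1, -1, -1, -1, -1, -1, 0]
Σy = -1, Σy² = 9, M = 10
μ = -1/10 = -1/10,  σ² = 9/10 − (-1/10)² = 89/100
E[X_6] = 11 + 6·(-1/10) = 52/5


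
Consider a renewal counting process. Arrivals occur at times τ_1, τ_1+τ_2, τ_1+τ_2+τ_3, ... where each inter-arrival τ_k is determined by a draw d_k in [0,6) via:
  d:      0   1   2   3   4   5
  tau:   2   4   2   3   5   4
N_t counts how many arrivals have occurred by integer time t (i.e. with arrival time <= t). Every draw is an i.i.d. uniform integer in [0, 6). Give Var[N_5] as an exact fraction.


14/81

Inter-arrival values over d=0..5: [2, 4, 2, 3, 5, 4]
Each d has probability 1/6, so the pmf of τ is: f(2) = 1/3, f(3) = 1/6, f(4) = 1/3, f(5) = 1/6
Let p_n(j) = P(N_n = j), with p_0 = [1]. Condition on τ_1: p_n(0) = P(τ > n), and for j >= 1, p_n(j) = Σ_{k<=n} f(k)·p_{n−k}(j−1)
p_1 = [1]  (j = 0)
p_2 = [2/3, 1/3]  (j = 0..1)
p_3 = [1/2, 1/2]  (j = 0..1)
p_4 = [1/6, 13/18, 1/9]  (j = 0..2)
p_5 = [0, 7/9, 2/9]  (j = 0..2)
E[N_5] = Σ j·p_5(j) = 11/9;  E[N_5²] = Σ j²·p_5(j) = 5/3
Var[N_5] = 5/3 − (11/9)² = 14/81


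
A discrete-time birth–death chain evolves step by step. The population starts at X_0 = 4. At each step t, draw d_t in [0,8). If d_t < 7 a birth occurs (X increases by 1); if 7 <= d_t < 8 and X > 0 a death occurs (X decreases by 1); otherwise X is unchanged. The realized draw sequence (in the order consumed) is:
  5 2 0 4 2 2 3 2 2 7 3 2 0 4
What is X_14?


t=0: X=4, d=5 → birth, X_1=5
t=1: X=5, d=2 → birth, X_2=6
t=2: X=6, d=0 → birth, X_3=7
t=3: X=7, d=4 → birth, X_4=8
t=4: X=8, d=2 → birth, X_5=9
t=5: X=9, d=2 → birth, X_6=10
t=6: X=10, d=3 → birth, X_7=11
t=7: X=11, d=2 → birth, X_8=12
t=8: X=12, d=2 → birth, X_9=13
t=9: X=13, d=7 → death, X_10=12
t=10: X=12, d=3 → birth, X_11=13
t=11: X=13, d=2 → birth, X_12=14
t=12: X=14, d=0 → birth, X_13=15
t=13: X=15, d=4 → birth, X_14=16

16


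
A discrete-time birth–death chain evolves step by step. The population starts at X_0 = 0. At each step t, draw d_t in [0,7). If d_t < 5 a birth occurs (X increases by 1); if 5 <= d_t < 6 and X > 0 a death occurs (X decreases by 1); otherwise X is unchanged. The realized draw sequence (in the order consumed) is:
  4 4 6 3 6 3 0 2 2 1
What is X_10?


t=0: X=0, d=4 → birth, X_1=1
t=1: X=1, d=4 → birth, X_2=2
t=2: X=2, d=6 → hold, X_3=2
t=3: X=2, d=3 → birth, X_4=3
t=4: X=3, d=6 → hold, X_5=3
t=5: X=3, d=3 → birth, X_6=4
t=6: X=4, d=0 → birth, X_7=5
t=7: X=5, d=2 → birth, X_8=6
t=8: X=6, d=2 → birth, X_9=7
t=9: X=7, d=1 → birth, X_10=8

8


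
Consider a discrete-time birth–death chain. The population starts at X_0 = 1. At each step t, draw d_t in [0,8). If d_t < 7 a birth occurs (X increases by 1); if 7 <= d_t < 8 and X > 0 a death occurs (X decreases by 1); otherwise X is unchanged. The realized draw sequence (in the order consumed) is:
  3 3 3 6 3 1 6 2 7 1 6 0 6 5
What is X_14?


13

t=0: X=1, d=3 → birth, X_1=2
t=1: X=2, d=3 → birth, X_2=3
t=2: X=3, d=3 → birth, X_3=4
t=3: X=4, d=6 → birth, X_4=5
t=4: X=5, d=3 → birth, X_5=6
t=5: X=6, d=1 → birth, X_6=7
t=6: X=7, d=6 → birth, X_7=8
t=7: X=8, d=2 → birth, X_8=9
t=8: X=9, d=7 → death, X_9=8
t=9: X=8, d=1 → birth, X_10=9
t=10: X=9, d=6 → birth, X_11=10
t=11: X=10, d=0 → birth, X_12=11
t=12: X=11, d=6 → birth, X_13=12
t=13: X=12, d=5 → birth, X_14=13


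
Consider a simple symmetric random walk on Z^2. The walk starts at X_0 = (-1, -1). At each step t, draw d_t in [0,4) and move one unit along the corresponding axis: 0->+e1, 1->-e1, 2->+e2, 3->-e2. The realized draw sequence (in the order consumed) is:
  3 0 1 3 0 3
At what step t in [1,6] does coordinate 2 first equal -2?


t=0: X=(-1, -1), d=3 → -e2, X_1=(-1, -2)
t=1: X=(-1, -2), d=0 → +e1, X_2=(0, -2)
t=2: X=(0, -2), d=1 → -e1, X_3=(-1, -2)
t=3: X=(-1, -2), d=3 → -e2, X_4=(-1, -3)
t=4: X=(-1, -3), d=0 → +e1, X_5=(0, -3)
t=5: X=(0, -3), d=3 → -e2, X_6=(0, -4)

1


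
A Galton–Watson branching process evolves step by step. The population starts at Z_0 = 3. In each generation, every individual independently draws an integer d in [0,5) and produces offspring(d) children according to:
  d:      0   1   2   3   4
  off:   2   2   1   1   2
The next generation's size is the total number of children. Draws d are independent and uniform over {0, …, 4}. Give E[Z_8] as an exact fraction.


50331648/390625

Outcome values over d=0..4: [2, 2, 1, 1, 2]
Σy = 8, Σy² = 14, M = 5
μ = 8/5 = 8/5,  σ² = 14/5 − (8/5)² = 6/25
E[Z_0] = 3
E[Z_1] = 8/5·E[Z_0] = 24/5
E[Z_2] = 8/5·E[Z_1] = 192/25
E[Z_3] = 8/5·E[Z_2] = 1536/125
E[Z_4] = 8/5·E[Z_3] = 12288/625
E[Z_5] = 8/5·E[Z_4] = 98304/3125
E[Z_6] = 8/5·E[Z_5] = 786432/15625
E[Z_7] = 8/5·E[Z_6] = 6291456/78125
E[Z_8] = 8/5·E[Z_7] = 50331648/390625


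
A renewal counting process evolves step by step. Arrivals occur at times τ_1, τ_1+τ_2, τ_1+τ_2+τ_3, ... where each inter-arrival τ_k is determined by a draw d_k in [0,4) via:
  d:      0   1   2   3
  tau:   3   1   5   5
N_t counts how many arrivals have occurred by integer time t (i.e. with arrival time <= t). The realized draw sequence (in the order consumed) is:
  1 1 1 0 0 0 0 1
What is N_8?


4

draw d_1=1: τ_1=1, arrival time A_1=1
draw d_2=1: τ_2=1, arrival time A_2=2
draw d_3=1: τ_3=1, arrival time A_3=3
draw d_4=0: τ_4=3, arrival time A_4=6
draw d_5=0: τ_5=3, arrival time A_5=9
draw d_6=0: τ_6=3, arrival time A_6=12
draw d_7=0: τ_7=3, arrival time A_7=15
draw d_8=1: τ_8=1, arrival time A_8=16
N_t over t=0..8: 0:0 1:1 2:2 3:3 4:3 5:3 6:4 7:4 8:4


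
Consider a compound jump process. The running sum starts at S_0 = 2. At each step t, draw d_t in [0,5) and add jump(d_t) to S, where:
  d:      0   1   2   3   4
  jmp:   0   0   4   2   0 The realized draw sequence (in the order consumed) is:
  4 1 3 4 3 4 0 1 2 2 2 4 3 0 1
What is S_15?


t=0: S=2, d=4, jump=0, S_1=2
t=1: S=2, d=1, jump=0, S_2=2
t=2: S=2, d=3, jump=2, S_3=4
t=3: S=4, d=4, jump=0, S_4=4
t=4: S=4, d=3, jump=2, S_5=6
t=5: S=6, d=4, jump=0, S_6=6
t=6: S=6, d=0, jump=0, S_7=6
t=7: S=6, d=1, jump=0, S_8=6
t=8: S=6, d=2, jump=4, S_9=10
t=9: S=10, d=2, jump=4, S_10=14
t=10: S=14, d=2, jump=4, S_11=18
t=11: S=18, d=4, jump=0, S_12=18
t=12: S=18, d=3, jump=2, S_13=20
t=13: S=20, d=0, jump=0, S_14=20
t=14: S=20, d=1, jump=0, S_15=20

20


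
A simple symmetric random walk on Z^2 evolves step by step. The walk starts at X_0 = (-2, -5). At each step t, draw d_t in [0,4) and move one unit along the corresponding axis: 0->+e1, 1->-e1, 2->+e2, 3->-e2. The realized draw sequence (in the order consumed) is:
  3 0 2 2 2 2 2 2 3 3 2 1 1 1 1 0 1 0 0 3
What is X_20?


t=0: X=(-2, -5), d=3 → -e2, X_1=(-2, -6)
t=1: X=(-2, -6), d=0 → +e1, X_2=(-1, -6)
t=2: X=(-1, -6), d=2 → +e2, X_3=(-1, -5)
t=3: X=(-1, -5), d=2 → +e2, X_4=(-1, -4)
t=4: X=(-1, -4), d=2 → +e2, X_5=(-1, -3)
t=5: X=(-1, -3), d=2 → +e2, X_6=(-1, -2)
t=6: X=(-1, -2), d=2 → +e2, X_7=(-1, -1)
t=7: X=(-1, -1), d=2 → +e2, X_8=(-1, 0)
t=8: X=(-1, 0), d=3 → -e2, X_9=(-1, -1)
t=9: X=(-1, -1), d=3 → -e2, X_10=(-1, -2)
t=10: X=(-1, -2), d=2 → +e2, X_11=(-1, -1)
t=11: X=(-1, -1), d=1 → -e1, X_12=(-2, -1)
t=12: X=(-2, -1), d=1 → -e1, X_13=(-3, -1)
t=13: X=(-3, -1), d=1 → -e1, X_14=(-4, -1)
t=14: X=(-4, -1), d=1 → -e1, X_15=(-5, -1)
t=15: X=(-5, -1), d=0 → +e1, X_16=(-4, -1)
t=16: X=(-4, -1), d=1 → -e1, X_17=(-5, -1)
t=17: X=(-5, -1), d=0 → +e1, X_18=(-4, -1)
t=18: X=(-4, -1), d=0 → +e1, X_19=(-3, -1)
t=19: X=(-3, -1), d=3 → -e2, X_20=(-3, -2)

(-3, -2)


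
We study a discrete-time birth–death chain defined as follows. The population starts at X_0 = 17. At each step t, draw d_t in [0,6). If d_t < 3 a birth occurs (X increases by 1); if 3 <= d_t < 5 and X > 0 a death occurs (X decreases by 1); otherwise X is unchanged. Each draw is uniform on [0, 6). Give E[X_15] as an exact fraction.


X can drop by at most 1 per step and X_0 = 17 > T = 15, so X_t >= 17 − t >= 2 > 0 for every t <= 15: the floor at 0 (the 'and X > 0' condition) never binds. Hence X_15 = X_0 + Σ_{t<15} Y_t with i.i.d. increments Y_t = y(d_t) ∈ {+1, −1, 0}.
Outcome values over d=0..5: [1, 1, 1, -1, -1, 0]
Σy = 1, Σy² = 5, M = 6
μ = 1/6 = 1/6,  σ² = 5/6 − (1/6)² = 29/36
E[X_15] = 17 + 15·(1/6) = 39/2

39/2


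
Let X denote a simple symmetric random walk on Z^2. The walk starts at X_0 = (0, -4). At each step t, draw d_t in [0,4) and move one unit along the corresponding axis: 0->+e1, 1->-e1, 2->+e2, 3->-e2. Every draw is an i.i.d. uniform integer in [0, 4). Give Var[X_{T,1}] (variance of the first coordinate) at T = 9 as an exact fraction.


9/2

Outcome values over d=0..3: [1, -1, 0, 0]
Σy = 0, Σy² = 2, M = 4
μ = 0/4 = 0,  σ² = 2/4 − (0)² = 1/2
Independent increments: Var[X_9] = 9·σ² = 9·(1/2) = 9/2


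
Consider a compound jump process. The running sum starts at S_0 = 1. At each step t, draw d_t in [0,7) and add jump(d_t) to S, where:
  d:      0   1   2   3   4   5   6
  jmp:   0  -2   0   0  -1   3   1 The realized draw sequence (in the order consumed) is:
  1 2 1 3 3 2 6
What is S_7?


t=0: S=1, d=1, jump=-2, S_1=-1
t=1: S=-1, d=2, jump=0, S_2=-1
t=2: S=-1, d=1, jump=-2, S_3=-3
t=3: S=-3, d=3, jump=0, S_4=-3
t=4: S=-3, d=3, jump=0, S_5=-3
t=5: S=-3, d=2, jump=0, S_6=-3
t=6: S=-3, d=6, jump=1, S_7=-2

-2


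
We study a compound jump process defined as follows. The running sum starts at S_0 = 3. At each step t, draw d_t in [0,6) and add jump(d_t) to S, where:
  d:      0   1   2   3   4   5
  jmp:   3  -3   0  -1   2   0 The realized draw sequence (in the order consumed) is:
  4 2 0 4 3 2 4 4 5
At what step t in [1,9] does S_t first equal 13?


8

t=0: S=3, d=4, jump=2, S_1=5
t=1: S=5, d=2, jump=0, S_2=5
t=2: S=5, d=0, jump=3, S_3=8
t=3: S=8, d=4, jump=2, S_4=10
t=4: S=10, d=3, jump=-1, S_5=9
t=5: S=9, d=2, jump=0, S_6=9
t=6: S=9, d=4, jump=2, S_7=11
t=7: S=11, d=4, jump=2, S_8=13
t=8: S=13, d=5, jump=0, S_9=13


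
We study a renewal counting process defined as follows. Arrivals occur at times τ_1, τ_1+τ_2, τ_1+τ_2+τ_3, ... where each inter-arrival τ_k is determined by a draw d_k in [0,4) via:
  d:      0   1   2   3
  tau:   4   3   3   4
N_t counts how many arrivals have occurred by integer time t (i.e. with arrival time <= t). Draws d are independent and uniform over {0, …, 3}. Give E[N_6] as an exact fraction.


Inter-arrival values over d=0..3: [4, 3, 3, 4]
Each d has probability 1/4, so the pmf of τ is: f(3) = 1/2, f(4) = 1/2
Renewal equation for m(n) = E[N_n]: condition on τ_1 = k (if k <= n, one arrival plus a fresh copy on the remaining n−k steps): m(n) = F(n) + Σ_{k<=n} f(k)·m(n−k), where F(n) = P(τ <= n) and m(0) = 0
m(1) = F(1) = 0
m(2) = F(2) = 0
m(3) = F(3) = 1/2
m(4) = F(4) = 1
m(5) = F(5) = 1
m(6) = F(6) + f(3)·m(3) = 1 + 1/2·1/2 = 5/4
E[N_6] = m(6) = 5/4

5/4


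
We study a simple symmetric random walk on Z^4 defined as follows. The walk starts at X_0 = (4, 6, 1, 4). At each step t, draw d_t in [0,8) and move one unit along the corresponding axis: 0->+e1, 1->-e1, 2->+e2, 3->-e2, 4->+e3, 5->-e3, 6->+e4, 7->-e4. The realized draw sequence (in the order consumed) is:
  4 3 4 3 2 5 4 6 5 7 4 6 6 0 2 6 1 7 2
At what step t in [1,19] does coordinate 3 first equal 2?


t=0: X=(4, 6, 1, 4), d=4 → +e3, X_1=(4, 6, 2, 4)
t=1: X=(4, 6, 2, 4), d=3 → -e2, X_2=(4, 5, 2, 4)
t=2: X=(4, 5, 2, 4), d=4 → +e3, X_3=(4, 5, 3, 4)
t=3: X=(4, 5, 3, 4), d=3 → -e2, X_4=(4, 4, 3, 4)
t=4: X=(4, 4, 3, 4), d=2 → +e2, X_5=(4, 5, 3, 4)
t=5: X=(4, 5, 3, 4), d=5 → -e3, X_6=(4, 5, 2, 4)
t=6: X=(4, 5, 2, 4), d=4 → +e3, X_7=(4, 5, 3, 4)
t=7: X=(4, 5, 3, 4), d=6 → +e4, X_8=(4, 5, 3, 5)
t=8: X=(4, 5, 3, 5), d=5 → -e3, X_9=(4, 5, 2, 5)
t=9: X=(4, 5, 2, 5), d=7 → -e4, X_10=(4, 5, 2, 4)
t=10: X=(4, 5, 2, 4), d=4 → +e3, X_11=(4, 5, 3, 4)
t=11: X=(4, 5, 3, 4), d=6 → +e4, X_12=(4, 5, 3, 5)
t=12: X=(4, 5, 3, 5), d=6 → +e4, X_13=(4, 5, 3, 6)
t=13: X=(4, 5, 3, 6), d=0 → +e1, X_14=(5, 5, 3, 6)
t=14: X=(5, 5, 3, 6), d=2 → +e2, X_15=(5, 6, 3, 6)
t=15: X=(5, 6, 3, 6), d=6 → +e4, X_16=(5, 6, 3, 7)
t=16: X=(5, 6, 3, 7), d=1 → -e1, X_17=(4, 6, 3, 7)
t=17: X=(4, 6, 3, 7), d=7 → -e4, X_18=(4, 6, 3, 6)
t=18: X=(4, 6, 3, 6), d=2 → +e2, X_19=(4, 7, 3, 6)

1


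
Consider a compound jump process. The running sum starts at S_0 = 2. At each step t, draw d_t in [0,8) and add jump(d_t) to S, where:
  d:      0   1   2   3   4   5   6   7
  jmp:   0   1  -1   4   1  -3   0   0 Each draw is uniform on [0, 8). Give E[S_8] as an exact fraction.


Outcome values over d=0..7: [0, 1, -1, 4, 1, -3, 0, 0]
Σy = 2, Σy² = 28, M = 8
μ = 2/8 = 1/4,  σ² = 28/8 − (1/4)² = 55/16
E[S_8] = 2 + 8·(1/4) = 4

4


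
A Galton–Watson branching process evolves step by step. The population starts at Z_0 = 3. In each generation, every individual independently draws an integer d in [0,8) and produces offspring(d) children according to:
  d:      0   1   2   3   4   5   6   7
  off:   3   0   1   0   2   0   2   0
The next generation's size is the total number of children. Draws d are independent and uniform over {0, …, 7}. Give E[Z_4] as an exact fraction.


3

Outcome values over d=0..7: [3, 0, 1, 0, 2, 0, 2, 0]
Σy = 8, Σy² = 18, M = 8
μ = 8/8 = 1,  σ² = 18/8 − (1)² = 5/4
E[Z_0] = 3
E[Z_1] = 1·E[Z_0] = 3
E[Z_2] = 1·E[Z_1] = 3
E[Z_3] = 1·E[Z_2] = 3
E[Z_4] = 1·E[Z_3] = 3


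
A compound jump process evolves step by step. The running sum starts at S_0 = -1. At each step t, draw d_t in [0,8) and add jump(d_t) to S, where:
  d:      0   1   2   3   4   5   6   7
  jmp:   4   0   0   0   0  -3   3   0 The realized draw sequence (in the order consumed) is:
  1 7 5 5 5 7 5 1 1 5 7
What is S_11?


t=0: S=-1, d=1, jump=0, S_1=-1
t=1: S=-1, d=7, jump=0, S_2=-1
t=2: S=-1, d=5, jump=-3, S_3=-4
t=3: S=-4, d=5, jump=-3, S_4=-7
t=4: S=-7, d=5, jump=-3, S_5=-10
t=5: S=-10, d=7, jump=0, S_6=-10
t=6: S=-10, d=5, jump=-3, S_7=-13
t=7: S=-13, d=1, jump=0, S_8=-13
t=8: S=-13, d=1, jump=0, S_9=-13
t=9: S=-13, d=5, jump=-3, S_10=-16
t=10: S=-16, d=7, jump=0, S_11=-16

-16


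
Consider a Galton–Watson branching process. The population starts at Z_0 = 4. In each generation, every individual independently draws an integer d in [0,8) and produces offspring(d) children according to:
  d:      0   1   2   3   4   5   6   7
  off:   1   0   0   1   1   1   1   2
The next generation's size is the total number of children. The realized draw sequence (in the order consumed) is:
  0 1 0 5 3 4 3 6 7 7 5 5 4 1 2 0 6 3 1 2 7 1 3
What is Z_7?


gen 0: Z_0=4, draws=[0, 1, 0, 5], offspring=[1, 0, 1, 1], Z_1=3
gen 1: Z_1=3, draws=[3, 4, 3], offspring=[1, 1, 1], Z_2=3
gen 2: Z_2=3, draws=[6, 7, 7], offspring=[1, 2, 2], Z_3=5
gen 3: Z_3=5, draws=[5, 5, 4, 1, 2], offspring=[1, 1, 1, 0, 0], Z_4=3
gen 4: Z_4=3, draws=[0, 6, 3], offspring=[1, 1, 1], Z_5=3
gen 5: Z_5=3, draws=[1, 2, 7], offspring=[0, 0, 2], Z_6=2
gen 6: Z_6=2, draws=[1, 3], offspring=[0, 1], Z_7=1

1


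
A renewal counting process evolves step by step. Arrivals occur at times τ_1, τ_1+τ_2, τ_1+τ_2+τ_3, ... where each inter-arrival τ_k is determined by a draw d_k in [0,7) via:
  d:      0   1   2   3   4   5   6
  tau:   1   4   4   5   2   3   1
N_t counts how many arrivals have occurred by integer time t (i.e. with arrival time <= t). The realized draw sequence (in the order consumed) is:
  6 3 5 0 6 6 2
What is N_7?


draw d_1=6: τ_1=1, arrival time A_1=1
draw d_2=3: τ_2=5, arrival time A_2=6
draw d_3=5: τ_3=3, arrival time A_3=9
draw d_4=0: τ_4=1, arrival time A_4=10
draw d_5=6: τ_5=1, arrival time A_5=11
draw d_6=6: τ_6=1, arrival time A_6=12
draw d_7=2: τ_7=4, arrival time A_7=16
N_t over t=0..7: 0:0 1:1 2:1 3:1 4:1 5:1 6:2 7:2

2


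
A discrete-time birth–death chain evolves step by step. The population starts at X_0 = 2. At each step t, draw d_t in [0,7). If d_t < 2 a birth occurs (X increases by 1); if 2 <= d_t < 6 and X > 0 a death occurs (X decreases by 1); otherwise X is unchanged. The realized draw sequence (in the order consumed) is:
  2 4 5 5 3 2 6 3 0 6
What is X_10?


1

t=0: X=2, d=2 → death, X_1=1
t=1: X=1, d=4 → death, X_2=0
t=2: X=0, d=5 → hold, X_3=0
t=3: X=0, d=5 → hold, X_4=0
t=4: X=0, d=3 → hold, X_5=0
t=5: X=0, d=2 → hold, X_6=0
t=6: X=0, d=6 → hold, X_7=0
t=7: X=0, d=3 → hold, X_8=0
t=8: X=0, d=0 → birth, X_9=1
t=9: X=1, d=6 → hold, X_10=1


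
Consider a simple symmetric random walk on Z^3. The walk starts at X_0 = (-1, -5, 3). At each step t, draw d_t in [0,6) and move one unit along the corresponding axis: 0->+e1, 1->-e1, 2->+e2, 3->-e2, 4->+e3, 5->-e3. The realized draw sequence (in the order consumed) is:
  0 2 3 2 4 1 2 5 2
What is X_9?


(-1, -2, 3)

t=0: X=(-1, -5, 3), d=0 → +e1, X_1=(0, -5, 3)
t=1: X=(0, -5, 3), d=2 → +e2, X_2=(0, -4, 3)
t=2: X=(0, -4, 3), d=3 → -e2, X_3=(0, -5, 3)
t=3: X=(0, -5, 3), d=2 → +e2, X_4=(0, -4, 3)
t=4: X=(0, -4, 3), d=4 → +e3, X_5=(0, -4, 4)
t=5: X=(0, -4, 4), d=1 → -e1, X_6=(-1, -4, 4)
t=6: X=(-1, -4, 4), d=2 → +e2, X_7=(-1, -3, 4)
t=7: X=(-1, -3, 4), d=5 → -e3, X_8=(-1, -3, 3)
t=8: X=(-1, -3, 3), d=2 → +e2, X_9=(-1, -2, 3)


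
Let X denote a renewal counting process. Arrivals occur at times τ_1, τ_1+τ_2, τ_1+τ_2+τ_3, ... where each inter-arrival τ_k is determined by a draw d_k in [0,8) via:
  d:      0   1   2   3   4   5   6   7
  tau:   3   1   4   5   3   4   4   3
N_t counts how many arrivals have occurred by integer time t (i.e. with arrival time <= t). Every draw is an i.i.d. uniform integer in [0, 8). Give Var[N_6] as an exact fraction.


Inter-arrival values over d=0..7: [3, 1, 4, 5, 3, 4, 4, 3]
Each d has probability 1/8, so the pmf of τ is: f(1) = 1/8, f(3) = 3/8, f(4) = 3/8, f(5) = 1/8
Let p_n(j) = P(N_n = j), with p_0 = [1]. Condition on τ_1: p_n(0) = P(τ > n), and for j >= 1, p_n(j) = Σ_{k<=n} f(k)·p_{n−k}(j−1)
p_1 = [7/8, 1/8]  (j = 0..1)
p_2 = [7/8, 7/64, 1/64]  (j = 0..2)
p_3 = [1/2, 31/64, 7/512, 1/512]  (j = 0..3)
p_4 = [1/8, 49/64, 55/512, 7/4096, 1/4096]  (j = 0..4)
p_5 = [0, 51/64, 47/256, 79/4096, 7/32768, 1/32768]  (j = 0..5)
p_6 = [0, 5/8, 173/512, 139/4096, 103/32768, 7/262144, 1/262144]  (j = 0..6)
E[N_6] = Σ j·p_6(j) = 371017/262144;  E[N_6²] = Σ j²·p_6(j) = 611603/262144
Var[N_6] = 611603/262144 − (371017/262144)² = 22674442543/68719476736

22674442543/68719476736


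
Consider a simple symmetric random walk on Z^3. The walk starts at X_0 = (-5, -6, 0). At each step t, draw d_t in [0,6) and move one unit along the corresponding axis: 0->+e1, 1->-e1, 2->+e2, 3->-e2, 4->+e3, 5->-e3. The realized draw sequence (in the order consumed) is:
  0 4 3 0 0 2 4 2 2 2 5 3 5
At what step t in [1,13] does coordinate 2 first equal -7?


3

t=0: X=(-5, -6, 0), d=0 → +e1, X_1=(-4, -6, 0)
t=1: X=(-4, -6, 0), d=4 → +e3, X_2=(-4, -6, 1)
t=2: X=(-4, -6, 1), d=3 → -e2, X_3=(-4, -7, 1)
t=3: X=(-4, -7, 1), d=0 → +e1, X_4=(-3, -7, 1)
t=4: X=(-3, -7, 1), d=0 → +e1, X_5=(-2, -7, 1)
t=5: X=(-2, -7, 1), d=2 → +e2, X_6=(-2, -6, 1)
t=6: X=(-2, -6, 1), d=4 → +e3, X_7=(-2, -6, 2)
t=7: X=(-2, -6, 2), d=2 → +e2, X_8=(-2, -5, 2)
t=8: X=(-2, -5, 2), d=2 → +e2, X_9=(-2, -4, 2)
t=9: X=(-2, -4, 2), d=2 → +e2, X_10=(-2, -3, 2)
t=10: X=(-2, -3, 2), d=5 → -e3, X_11=(-2, -3, 1)
t=11: X=(-2, -3, 1), d=3 → -e2, X_12=(-2, -4, 1)
t=12: X=(-2, -4, 1), d=5 → -e3, X_13=(-2, -4, 0)


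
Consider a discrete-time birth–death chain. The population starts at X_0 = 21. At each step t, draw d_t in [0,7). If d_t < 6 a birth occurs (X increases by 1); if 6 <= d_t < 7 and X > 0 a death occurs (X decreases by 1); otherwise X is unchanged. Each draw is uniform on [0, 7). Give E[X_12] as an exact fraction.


X can drop by at most 1 per step and X_0 = 21 > T = 12, so X_t >= 21 − t >= 9 > 0 for every t <= 12: the floor at 0 (the 'and X > 0' condition) never binds. Hence X_12 = X_0 + Σ_{t<12} Y_t with i.i.d. increments Y_t = y(d_t) ∈ {+1, −1, 0}.
Outcome values over d=0..6: [1, 1, 1, 1, 1, 1, -1]
Σy = 5, Σy² = 7, M = 7
μ = 5/7 = 5/7,  σ² = 7/7 − (5/7)² = 24/49
E[X_12] = 21 + 12·(5/7) = 207/7

207/7


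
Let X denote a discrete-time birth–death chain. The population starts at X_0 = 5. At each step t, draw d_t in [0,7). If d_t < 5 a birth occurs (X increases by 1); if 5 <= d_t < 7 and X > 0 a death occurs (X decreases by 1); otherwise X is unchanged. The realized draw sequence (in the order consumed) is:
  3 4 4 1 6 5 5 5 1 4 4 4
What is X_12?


t=0: X=5, d=3 → birth, X_1=6
t=1: X=6, d=4 → birth, X_2=7
t=2: X=7, d=4 → birth, X_3=8
t=3: X=8, d=1 → birth, X_4=9
t=4: X=9, d=6 → death, X_5=8
t=5: X=8, d=5 → death, X_6=7
t=6: X=7, d=5 → death, X_7=6
t=7: X=6, d=5 → death, X_8=5
t=8: X=5, d=1 → birth, X_9=6
t=9: X=6, d=4 → birth, X_10=7
t=10: X=7, d=4 → birth, X_11=8
t=11: X=8, d=4 → birth, X_12=9

9


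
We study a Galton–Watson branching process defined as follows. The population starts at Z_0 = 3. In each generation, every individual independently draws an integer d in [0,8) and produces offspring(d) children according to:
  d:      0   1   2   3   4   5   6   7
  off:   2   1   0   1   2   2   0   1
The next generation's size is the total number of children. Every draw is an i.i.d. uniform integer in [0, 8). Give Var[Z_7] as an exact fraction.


167000332858749/4398046511104

Outcome values over d=0..7: [2, 1, 0, 1, 2, 2, 0, 1]
Σy = 9, Σy² = 15, M = 8
μ = 9/8 = 9/8,  σ² = 15/8 − (9/8)² = 39/64
V_0 = 0, E_0 = 3
V_1 = 39/64·E_0 + (9/8)²·V_0 = 117/64;  E_1 = 27/8
V_2 = 39/64·E_1 + (9/8)²·V_1 = 17901/4096;  E_2 = 243/64
V_3 = 39/64·E_2 + (9/8)²·V_2 = 2056509/262144;  E_3 = 2187/512
V_4 = 39/64·E_3 + (9/8)²·V_3 = 210247245/16777216;  E_4 = 19683/4096
V_5 = 39/64·E_4 + (9/8)²·V_4 = 20174267997/1073741824;  E_5 = 177147/32768
V_6 = 39/64·E_5 + (9/8)²·V_5 = 1860501070701/68719476736;  E_6 = 1594323/262144
V_7 = 39/64·E_6 + (9/8)²·V_6 = 167000332858749/4398046511104;  E_7 = 14348907/2097152


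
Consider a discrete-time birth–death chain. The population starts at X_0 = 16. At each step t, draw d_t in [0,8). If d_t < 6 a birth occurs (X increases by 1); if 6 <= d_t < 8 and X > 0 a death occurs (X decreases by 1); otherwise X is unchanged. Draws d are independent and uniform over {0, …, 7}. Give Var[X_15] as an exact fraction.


45/4

X can drop by at most 1 per step and X_0 = 16 > T = 15, so X_t >= 16 − t >= 1 > 0 for every t <= 15: the floor at 0 (the 'and X > 0' condition) never binds. Hence X_15 = X_0 + Σ_{t<15} Y_t with i.i.d. increments Y_t = y(d_t) ∈ {+1, −1, 0}.
Outcome values over d=0..7: [1, 1, 1, 1, 1, 1, -1, -1]
Σy = 4, Σy² = 8, M = 8
μ = 4/8 = 1/2,  σ² = 8/8 − (1/2)² = 3/4
Independent increments: Var[X_15] = 15·σ² = 15·(3/4) = 45/4


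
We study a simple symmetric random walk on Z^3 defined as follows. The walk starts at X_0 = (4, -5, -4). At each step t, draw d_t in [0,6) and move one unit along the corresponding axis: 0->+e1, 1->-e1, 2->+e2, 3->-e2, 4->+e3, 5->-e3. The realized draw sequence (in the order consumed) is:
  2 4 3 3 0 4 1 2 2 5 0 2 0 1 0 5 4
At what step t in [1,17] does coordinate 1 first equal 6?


t=0: X=(4, -5, -4), d=2 → +e2, X_1=(4, -4, -4)
t=1: X=(4, -4, -4), d=4 → +e3, X_2=(4, -4, -3)
t=2: X=(4, -4, -3), d=3 → -e2, X_3=(4, -5, -3)
t=3: X=(4, -5, -3), d=3 → -e2, X_4=(4, -6, -3)
t=4: X=(4, -6, -3), d=0 → +e1, X_5=(5, -6, -3)
t=5: X=(5, -6, -3), d=4 → +e3, X_6=(5, -6, -2)
t=6: X=(5, -6, -2), d=1 → -e1, X_7=(4, -6, -2)
t=7: X=(4, -6, -2), d=2 → +e2, X_8=(4, -5, -2)
t=8: X=(4, -5, -2), d=2 → +e2, X_9=(4, -4, -2)
t=9: X=(4, -4, -2), d=5 → -e3, X_10=(4, -4, -3)
t=10: X=(4, -4, -3), d=0 → +e1, X_11=(5, -4, -3)
t=11: X=(5, -4, -3), d=2 → +e2, X_12=(5, -3, -3)
t=12: X=(5, -3, -3), d=0 → +e1, X_13=(6, -3, -3)
t=13: X=(6, -3, -3), d=1 → -e1, X_14=(5, -3, -3)
t=14: X=(5, -3, -3), d=0 → +e1, X_15=(6, -3, -3)
t=15: X=(6, -3, -3), d=5 → -e3, X_16=(6, -3, -4)
t=16: X=(6, -3, -4), d=4 → +e3, X_17=(6, -3, -3)

13


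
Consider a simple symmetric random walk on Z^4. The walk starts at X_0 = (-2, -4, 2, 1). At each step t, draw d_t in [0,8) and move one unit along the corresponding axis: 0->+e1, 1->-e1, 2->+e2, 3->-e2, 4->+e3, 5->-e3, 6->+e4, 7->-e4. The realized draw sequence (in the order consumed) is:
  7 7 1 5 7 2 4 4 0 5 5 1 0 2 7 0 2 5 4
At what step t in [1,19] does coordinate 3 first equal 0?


t=0: X=(-2, -4, 2, 1), d=7 → -e4, X_1=(-2, -4, 2, 0)
t=1: X=(-2, -4, 2, 0), d=7 → -e4, X_2=(-2, -4, 2, -1)
t=2: X=(-2, -4, 2, -1), d=1 → -e1, X_3=(-3, -4, 2, -1)
t=3: X=(-3, -4, 2, -1), d=5 → -e3, X_4=(-3, -4, 1, -1)
t=4: X=(-3, -4, 1, -1), d=7 → -e4, X_5=(-3, -4, 1, -2)
t=5: X=(-3, -4, 1, -2), d=2 → +e2, X_6=(-3, -3, 1, -2)
t=6: X=(-3, -3, 1, -2), d=4 → +e3, X_7=(-3, -3, 2, -2)
t=7: X=(-3, -3, 2, -2), d=4 → +e3, X_8=(-3, -3, 3, -2)
t=8: X=(-3, -3, 3, -2), d=0 → +e1, X_9=(-2, -3, 3, -2)
t=9: X=(-2, -3, 3, -2), d=5 → -e3, X_10=(-2, -3, 2, -2)
t=10: X=(-2, -3, 2, -2), d=5 → -e3, X_11=(-2, -3, 1, -2)
t=11: X=(-2, -3, 1, -2), d=1 → -e1, X_12=(-3, -3, 1, -2)
t=12: X=(-3, -3, 1, -2), d=0 → +e1, X_13=(-2, -3, 1, -2)
t=13: X=(-2, -3, 1, -2), d=2 → +e2, X_14=(-2, -2, 1, -2)
t=14: X=(-2, -2, 1, -2), d=7 → -e4, X_15=(-2, -2, 1, -3)
t=15: X=(-2, -2, 1, -3), d=0 → +e1, X_16=(-1, -2, 1, -3)
t=16: X=(-1, -2, 1, -3), d=2 → +e2, X_17=(-1, -1, 1, -3)
t=17: X=(-1, -1, 1, -3), d=5 → -e3, X_18=(-1, -1, 0, -3)
t=18: X=(-1, -1, 0, -3), d=4 → +e3, X_19=(-1, -1, 1, -3)

18


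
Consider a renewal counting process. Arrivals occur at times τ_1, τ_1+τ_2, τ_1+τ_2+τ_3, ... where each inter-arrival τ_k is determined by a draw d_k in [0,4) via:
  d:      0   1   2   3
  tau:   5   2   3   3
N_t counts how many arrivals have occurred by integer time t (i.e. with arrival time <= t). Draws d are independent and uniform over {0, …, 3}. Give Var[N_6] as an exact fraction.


Inter-arrival values over d=0..3: [5, 2, 3, 3]
Each d has probability 1/4, so the pmf of τ is: f(2) = 1/4, f(3) = 1/2, f(5) = 1/4
Let p_n(j) = P(N_n = j), with p_0 = [1]. Condition on τ_1: p_n(0) = P(τ > n), and for j >= 1, p_n(j) = Σ_{k<=n} f(k)·p_{n−k}(j−1)
p_1 = [1]  (j = 0)
p_2 = [3/4, 1/4]  (j = 0..1)
p_3 = [1/4, 3/4]  (j = 0..1)
p_4 = [1/4, 11/16, 1/16]  (j = 0..2)
p_5 = [0, 11/16, 5/16]  (j = 0..2)
p_6 = [0, 7/16, 35/64, 1/64]  (j = 0..3)
E[N_6] = Σ j·p_6(j) = 101/64;  E[N_6²] = Σ j²·p_6(j) = 177/64
Var[N_6] = 177/64 − (101/64)² = 1127/4096

1127/4096


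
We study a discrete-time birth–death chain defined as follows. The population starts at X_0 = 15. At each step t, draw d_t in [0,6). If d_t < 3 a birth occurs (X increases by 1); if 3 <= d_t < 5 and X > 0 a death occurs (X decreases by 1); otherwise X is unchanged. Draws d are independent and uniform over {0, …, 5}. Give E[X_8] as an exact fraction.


X can drop by at most 1 per step and X_0 = 15 > T = 8, so X_t >= 15 − t >= 7 > 0 for every t <= 8: the floor at 0 (the 'and X > 0' condition) never binds. Hence X_8 = X_0 + Σ_{t<8} Y_t with i.i.d. increments Y_t = y(d_t) ∈ {+1, −1, 0}.
Outcome values over d=0..5: [1, 1, 1, -1, -1, 0]
Σy = 1, Σy² = 5, M = 6
μ = 1/6 = 1/6,  σ² = 5/6 − (1/6)² = 29/36
E[X_8] = 15 + 8·(1/6) = 49/3

49/3


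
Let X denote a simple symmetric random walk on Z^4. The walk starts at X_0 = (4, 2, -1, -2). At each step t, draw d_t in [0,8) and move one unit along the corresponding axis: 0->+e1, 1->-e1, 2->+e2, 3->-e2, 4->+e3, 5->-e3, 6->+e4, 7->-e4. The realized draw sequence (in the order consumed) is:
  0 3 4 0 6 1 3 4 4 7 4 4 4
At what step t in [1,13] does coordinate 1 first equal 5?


t=0: X=(4, 2, -1, -2), d=0 → +e1, X_1=(5, 2, -1, -2)
t=1: X=(5, 2, -1, -2), d=3 → -e2, X_2=(5, 1, -1, -2)
t=2: X=(5, 1, -1, -2), d=4 → +e3, X_3=(5, 1, 0, -2)
t=3: X=(5, 1, 0, -2), d=0 → +e1, X_4=(6, 1, 0, -2)
t=4: X=(6, 1, 0, -2), d=6 → +e4, X_5=(6, 1, 0, -1)
t=5: X=(6, 1, 0, -1), d=1 → -e1, X_6=(5, 1, 0, -1)
t=6: X=(5, 1, 0, -1), d=3 → -e2, X_7=(5, 0, 0, -1)
t=7: X=(5, 0, 0, -1), d=4 → +e3, X_8=(5, 0, 1, -1)
t=8: X=(5, 0, 1, -1), d=4 → +e3, X_9=(5, 0, 2, -1)
t=9: X=(5, 0, 2, -1), d=7 → -e4, X_10=(5, 0, 2, -2)
t=10: X=(5, 0, 2, -2), d=4 → +e3, X_11=(5, 0, 3, -2)
t=11: X=(5, 0, 3, -2), d=4 → +e3, X_12=(5, 0, 4, -2)
t=12: X=(5, 0, 4, -2), d=4 → +e3, X_13=(5, 0, 5, -2)

1


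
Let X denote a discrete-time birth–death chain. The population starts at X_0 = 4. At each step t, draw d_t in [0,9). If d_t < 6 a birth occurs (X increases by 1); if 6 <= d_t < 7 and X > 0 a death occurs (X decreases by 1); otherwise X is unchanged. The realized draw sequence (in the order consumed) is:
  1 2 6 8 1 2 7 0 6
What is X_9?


7

t=0: X=4, d=1 → birth, X_1=5
t=1: X=5, d=2 → birth, X_2=6
t=2: X=6, d=6 → death, X_3=5
t=3: X=5, d=8 → hold, X_4=5
t=4: X=5, d=1 → birth, X_5=6
t=5: X=6, d=2 → birth, X_6=7
t=6: X=7, d=7 → hold, X_7=7
t=7: X=7, d=0 → birth, X_8=8
t=8: X=8, d=6 → death, X_9=7


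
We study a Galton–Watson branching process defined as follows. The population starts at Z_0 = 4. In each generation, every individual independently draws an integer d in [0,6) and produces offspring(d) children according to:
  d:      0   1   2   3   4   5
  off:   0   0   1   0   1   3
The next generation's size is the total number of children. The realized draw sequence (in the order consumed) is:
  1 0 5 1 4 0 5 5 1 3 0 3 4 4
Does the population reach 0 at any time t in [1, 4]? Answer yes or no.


no

gen 0: Z_0=4, draws=[1, 0, 5, 1], offspring=[0, 0, 3, 0], Z_1=3
gen 1: Z_1=3, draws=[4, 0, 5], offspring=[1, 0, 3], Z_2=4
gen 2: Z_2=4, draws=[5, 1, 3, 0], offspring=[3, 0, 0, 0], Z_3=3
gen 3: Z_3=3, draws=[3, 4, 4], offspring=[0, 1, 1], Z_4=2


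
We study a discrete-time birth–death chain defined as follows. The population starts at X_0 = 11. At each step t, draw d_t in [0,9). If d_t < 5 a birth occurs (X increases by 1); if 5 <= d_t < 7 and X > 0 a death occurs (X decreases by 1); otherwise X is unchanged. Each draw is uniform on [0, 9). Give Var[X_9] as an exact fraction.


X can drop by at most 1 per step and X_0 = 11 > T = 9, so X_t >= 11 − t >= 2 > 0 for every t <= 9: the floor at 0 (the 'and X > 0' condition) never binds. Hence X_9 = X_0 + Σ_{t<9} Y_t with i.i.d. increments Y_t = y(d_t) ∈ {+1, −1, 0}.
Outcome values over d=0..8: [1, 1, 1, 1, 1, -1, -1, 0, 0]
Σy = 3, Σy² = 7, M = 9
μ = 3/9 = 1/3,  σ² = 7/9 − (1/3)² = 2/3
Independent increments: Var[X_9] = 9·σ² = 9·(2/3) = 6

6


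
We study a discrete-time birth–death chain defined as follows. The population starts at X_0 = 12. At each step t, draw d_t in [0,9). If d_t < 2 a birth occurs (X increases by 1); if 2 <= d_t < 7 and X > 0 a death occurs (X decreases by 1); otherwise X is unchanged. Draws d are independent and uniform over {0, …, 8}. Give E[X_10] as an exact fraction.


26/3

X can drop by at most 1 per step and X_0 = 12 > T = 10, so X_t >= 12 − t >= 2 > 0 for every t <= 10: the floor at 0 (the 'and X > 0' condition) never binds. Hence X_10 = X_0 + Σ_{t<10} Y_t with i.i.d. increments Y_t = y(d_t) ∈ {+1, −1, 0}.
Outcome values over d=0..8: [1, 1, -1, -1, -1, -1, -1, 0, 0]
Σy = -3, Σy² = 7, M = 9
μ = -3/9 = -1/3,  σ² = 7/9 − (-1/3)² = 2/3
E[X_10] = 12 + 10·(-1/3) = 26/3


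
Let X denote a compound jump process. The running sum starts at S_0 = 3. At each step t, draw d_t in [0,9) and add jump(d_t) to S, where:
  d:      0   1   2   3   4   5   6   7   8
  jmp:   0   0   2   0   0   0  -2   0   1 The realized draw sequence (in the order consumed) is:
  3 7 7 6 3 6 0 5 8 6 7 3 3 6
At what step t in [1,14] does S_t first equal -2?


t=0: S=3, d=3, jump=0, S_1=3
t=1: S=3, d=7, jump=0, S_2=3
t=2: S=3, d=7, jump=0, S_3=3
t=3: S=3, d=6, jump=-2, S_4=1
t=4: S=1, d=3, jump=0, S_5=1
t=5: S=1, d=6, jump=-2, S_6=-1
t=6: S=-1, d=0, jump=0, S_7=-1
t=7: S=-1, d=5, jump=0, S_8=-1
t=8: S=-1, d=8, jump=1, S_9=0
t=9: S=0, d=6, jump=-2, S_10=-2
t=10: S=-2, d=7, jump=0, S_11=-2
t=11: S=-2, d=3, jump=0, S_12=-2
t=12: S=-2, d=3, jump=0, S_13=-2
t=13: S=-2, d=6, jump=-2, S_14=-4

10


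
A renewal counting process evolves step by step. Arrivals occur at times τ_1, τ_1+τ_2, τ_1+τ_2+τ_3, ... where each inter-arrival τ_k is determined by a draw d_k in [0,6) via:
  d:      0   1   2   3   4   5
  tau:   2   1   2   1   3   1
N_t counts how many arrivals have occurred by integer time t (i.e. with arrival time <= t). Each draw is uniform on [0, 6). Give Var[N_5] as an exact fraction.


Inter-arrival values over d=0..5: [2, 1, 2, 1, 3, 1]
Each d has probability 1/6, so the pmf of τ is: f(1) = 1/2, f(2) = 1/3, f(3) = 1/6
Let p_n(j) = P(N_n = j), with p_0 = [1]. Condition on τ_1: p_n(0) = P(τ > n), and for j >= 1, p_n(j) = Σ_{k<=n} f(k)·p_{n−k}(j−1)
p_1 = [1/2, 1/2]  (j = 0..1)
p_2 = [1/6, 7/12, 1/4]  (j = 0..2)
p_3 = [0, 5/12, 11/24, 1/8]  (j = 0..3)
p_4 = [0, 5/36, 35/72, 5/16, 1/16]  (j = 0..4)
p_5 = [0, 1/36, 11/36, 7/16, 19/96, 1/32]  (j = 0..5)
E[N_5] = Σ j·p_5(j) = 835/288;  E[N_5²] = Σ j²·p_5(j) = 877/96
Var[N_5] = 877/96 − (835/288)² = 60503/82944

60503/82944


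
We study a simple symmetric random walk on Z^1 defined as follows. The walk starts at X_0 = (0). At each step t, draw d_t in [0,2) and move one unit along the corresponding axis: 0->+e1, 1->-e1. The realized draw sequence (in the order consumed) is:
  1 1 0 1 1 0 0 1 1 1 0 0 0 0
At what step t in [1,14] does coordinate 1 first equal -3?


5

t=0: X=(0), d=1 → -e1, X_1=(-1)
t=1: X=(-1), d=1 → -e1, X_2=(-2)
t=2: X=(-2), d=0 → +e1, X_3=(-1)
t=3: X=(-1), d=1 → -e1, X_4=(-2)
t=4: X=(-2), d=1 → -e1, X_5=(-3)
t=5: X=(-3), d=0 → +e1, X_6=(-2)
t=6: X=(-2), d=0 → +e1, X_7=(-1)
t=7: X=(-1), d=1 → -e1, X_8=(-2)
t=8: X=(-2), d=1 → -e1, X_9=(-3)
t=9: X=(-3), d=1 → -e1, X_10=(-4)
t=10: X=(-4), d=0 → +e1, X_11=(-3)
t=11: X=(-3), d=0 → +e1, X_12=(-2)
t=12: X=(-2), d=0 → +e1, X_13=(-1)
t=13: X=(-1), d=0 → +e1, X_14=(0)


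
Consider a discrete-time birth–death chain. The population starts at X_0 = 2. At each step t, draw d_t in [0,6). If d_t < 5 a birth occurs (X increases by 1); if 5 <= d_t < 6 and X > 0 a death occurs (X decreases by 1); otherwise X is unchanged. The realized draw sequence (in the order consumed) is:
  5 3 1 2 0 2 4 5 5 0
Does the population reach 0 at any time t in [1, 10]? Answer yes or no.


t=0: X=2, d=5 → death, X_1=1
t=1: X=1, d=3 → birth, X_2=2
t=2: X=2, d=1 → birth, X_3=3
t=3: X=3, d=2 → birth, X_4=4
t=4: X=4, d=0 → birth, X_5=5
t=5: X=5, d=2 → birth, X_6=6
t=6: X=6, d=4 → birth, X_7=7
t=7: X=7, d=5 → death, X_8=6
t=8: X=6, d=5 → death, X_9=5
t=9: X=5, d=0 → birth, X_10=6

no


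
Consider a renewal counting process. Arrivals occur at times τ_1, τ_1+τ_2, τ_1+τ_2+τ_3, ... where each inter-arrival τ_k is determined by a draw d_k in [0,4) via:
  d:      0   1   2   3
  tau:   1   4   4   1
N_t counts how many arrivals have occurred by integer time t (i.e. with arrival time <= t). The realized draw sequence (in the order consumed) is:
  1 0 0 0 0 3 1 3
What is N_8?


5

draw d_1=1: τ_1=4, arrival time A_1=4
draw d_2=0: τ_2=1, arrival time A_2=5
draw d_3=0: τ_3=1, arrival time A_3=6
draw d_4=0: τ_4=1, arrival time A_4=7
draw d_5=0: τ_5=1, arrival time A_5=8
draw d_6=3: τ_6=1, arrival time A_6=9
draw d_7=1: τ_7=4, arrival time A_7=13
draw d_8=3: τ_8=1, arrival time A_8=14
N_t over t=0..8: 0:0 1:0 2:0 3:0 4:1 5:2 6:3 7:4 8:5
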